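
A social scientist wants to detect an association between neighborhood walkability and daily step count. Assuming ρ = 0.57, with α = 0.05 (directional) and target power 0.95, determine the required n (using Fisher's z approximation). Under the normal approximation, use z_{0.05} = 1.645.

n = 29

Fisher's z: C = ½·ln((1+r)/(1−r)) = ½·ln(3.6512) = 0.6475.
n = ((z_{α} + z_β)/C)² + 3.
(1.645 + 1.645) / 0.6475 = 3.290 / 0.6475 = 5.081.
n = 5.081² + 3 = 25.82 + 3 = 28.8.
Round up.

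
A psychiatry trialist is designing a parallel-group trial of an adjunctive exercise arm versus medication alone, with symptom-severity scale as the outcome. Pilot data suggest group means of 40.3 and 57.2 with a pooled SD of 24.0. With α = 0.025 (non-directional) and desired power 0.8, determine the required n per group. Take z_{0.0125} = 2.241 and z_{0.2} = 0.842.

Cohen's d = |M₁ − M₂| / SD_pooled = |40.3 − 57.2| / 24.0 = 16.9 / 24.0 = 0.704.
For two independent groups with equal n: n = 2·((z_{α/2} + z_β) / d)².
z_{α/2} + z_β = 2.241 + 0.842 = 3.083.
n = 2 × (3.083 / 0.704)² = 2 × 4.379² = 2 × 19.18 = 38.4.
Round up to the next whole participant.

n = 39 per group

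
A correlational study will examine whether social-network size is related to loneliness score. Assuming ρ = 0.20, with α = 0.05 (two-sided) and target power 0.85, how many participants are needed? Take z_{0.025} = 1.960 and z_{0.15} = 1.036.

Fisher's z: C = ½·ln((1+r)/(1−r)) = ½·ln(1.5000) = 0.2027.
n = ((z_{α/2} + z_β)/C)² + 3.
(1.960 + 1.036) / 0.2027 = 2.996 / 0.2027 = 14.780.
n = 14.780² + 3 = 218.46 + 3 = 221.5.
Round up.

n = 222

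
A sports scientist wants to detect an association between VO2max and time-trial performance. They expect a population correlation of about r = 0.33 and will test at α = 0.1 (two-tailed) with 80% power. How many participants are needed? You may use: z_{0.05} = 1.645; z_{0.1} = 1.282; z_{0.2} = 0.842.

Fisher's z: C = ½·ln((1+r)/(1−r)) = ½·ln(1.9851) = 0.3428.
n = ((z_{α/2} + z_β)/C)² + 3.
(1.645 + 0.842) / 0.3428 = 2.487 / 0.3428 = 7.255.
n = 7.255² + 3 = 52.63 + 3 = 55.6.
Round up.

n = 56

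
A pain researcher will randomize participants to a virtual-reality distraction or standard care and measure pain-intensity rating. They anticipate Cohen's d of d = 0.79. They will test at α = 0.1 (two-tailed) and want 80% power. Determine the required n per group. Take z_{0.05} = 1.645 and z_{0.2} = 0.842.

n = 20 per group

For two independent groups with equal n: n = 2·((z_{α/2} + z_β) / d)².
z_{α/2} + z_β = 1.645 + 0.842 = 2.487.
n = 2 × (2.487 / 0.79)² = 2 × 3.148² = 2 × 9.91 = 19.8.
Round up to the next whole participant.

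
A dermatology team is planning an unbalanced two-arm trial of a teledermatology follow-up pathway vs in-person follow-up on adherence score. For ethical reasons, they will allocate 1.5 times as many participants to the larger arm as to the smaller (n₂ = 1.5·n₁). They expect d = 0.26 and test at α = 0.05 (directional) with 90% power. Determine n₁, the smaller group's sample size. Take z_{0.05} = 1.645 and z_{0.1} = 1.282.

With allocation ratio k = n₂/n₁ = 1.5, Var(x̄₁−x̄₂) = σ²(1/n₁ + 1/(k·n₁)) = σ²·(k+1)/(k·n₁).
So n₁ = (1 + 1/k)·((z_{α} + z_β)/d)² = 1.667 × (2.927/0.26)².
n₁ = 1.667 × 126.74 = 211.2.
Round up: n₁ = 212, giving n₂ = 1.5 × 212 = 318.

n₁ = 212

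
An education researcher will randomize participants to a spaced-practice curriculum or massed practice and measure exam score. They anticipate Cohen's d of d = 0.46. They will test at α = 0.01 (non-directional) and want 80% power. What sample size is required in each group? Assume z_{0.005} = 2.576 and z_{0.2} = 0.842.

For two independent groups with equal n: n = 2·((z_{α/2} + z_β) / d)².
z_{α/2} + z_β = 2.576 + 0.842 = 3.418.
n = 2 × (3.418 / 0.46)² = 2 × 7.430² = 2 × 55.21 = 110.4.
Round up to the next whole participant.

n = 111 per group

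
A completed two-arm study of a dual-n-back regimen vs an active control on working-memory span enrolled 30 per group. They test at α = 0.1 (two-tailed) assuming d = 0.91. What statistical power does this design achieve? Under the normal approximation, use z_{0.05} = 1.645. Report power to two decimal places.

power ≈ 0.97

For two equal groups, power = Φ(d·√(n/2) − z_{α/2}).
d·√(n/2) = 0.91 × √(30/2) = 0.91 × 3.873 = 3.524.
z_β = 3.524 − 1.645 = 1.879.
Power = Φ(1.879) = 0.970.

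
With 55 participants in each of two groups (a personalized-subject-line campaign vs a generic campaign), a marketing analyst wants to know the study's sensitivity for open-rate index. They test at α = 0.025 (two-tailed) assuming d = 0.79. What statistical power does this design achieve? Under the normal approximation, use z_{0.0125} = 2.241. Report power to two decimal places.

For two equal groups, power = Φ(d·√(n/2) − z_{α/2}).
d·√(n/2) = 0.79 × √(55/2) = 0.79 × 5.244 = 4.143.
z_β = 4.143 − 2.241 = 1.902.
Power = Φ(1.902) = 0.971.

power ≈ 0.97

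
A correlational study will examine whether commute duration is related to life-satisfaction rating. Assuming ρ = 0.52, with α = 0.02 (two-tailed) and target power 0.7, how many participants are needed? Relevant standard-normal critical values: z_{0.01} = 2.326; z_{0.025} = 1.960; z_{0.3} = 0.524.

Fisher's z: C = ½·ln((1+r)/(1−r)) = ½·ln(3.1667) = 0.5763.
n = ((z_{α/2} + z_β)/C)² + 3.
(2.326 + 0.524) / 0.5763 = 2.850 / 0.5763 = 4.945.
n = 4.945² + 3 = 24.46 + 3 = 27.5.
Round up.

n = 28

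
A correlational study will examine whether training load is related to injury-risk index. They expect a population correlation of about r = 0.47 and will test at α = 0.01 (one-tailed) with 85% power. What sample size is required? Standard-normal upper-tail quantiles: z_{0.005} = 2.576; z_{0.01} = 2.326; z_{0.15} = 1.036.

Fisher's z: C = ½·ln((1+r)/(1−r)) = ½·ln(2.7736) = 0.5101.
n = ((z_{α} + z_β)/C)² + 3.
(2.326 + 1.036) / 0.5101 = 3.362 / 0.5101 = 6.591.
n = 6.591² + 3 = 43.44 + 3 = 46.4.
Round up.

n = 47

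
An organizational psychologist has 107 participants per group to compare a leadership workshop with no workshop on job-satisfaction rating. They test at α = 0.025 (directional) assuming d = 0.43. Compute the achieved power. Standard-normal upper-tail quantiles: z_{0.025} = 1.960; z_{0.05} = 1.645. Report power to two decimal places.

power ≈ 0.88

For two equal groups, power = Φ(d·√(n/2) − z_{α}).
d·√(n/2) = 0.43 × √(107/2) = 0.43 × 7.314 = 3.145.
z_β = 3.145 − 1.960 = 1.185.
Power = Φ(1.185) = 0.882.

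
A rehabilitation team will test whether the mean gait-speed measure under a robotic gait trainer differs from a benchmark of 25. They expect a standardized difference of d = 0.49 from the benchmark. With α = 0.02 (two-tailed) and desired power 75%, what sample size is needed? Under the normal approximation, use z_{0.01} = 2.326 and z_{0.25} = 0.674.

For a one-sample test: n = ((z_{α/2} + z_β) / d)².
z_{α/2} + z_β = 2.326 + 0.674 = 3.000.
n = (3.000 / 0.49)² = 6.122² = 37.48.
Round up.

n = 38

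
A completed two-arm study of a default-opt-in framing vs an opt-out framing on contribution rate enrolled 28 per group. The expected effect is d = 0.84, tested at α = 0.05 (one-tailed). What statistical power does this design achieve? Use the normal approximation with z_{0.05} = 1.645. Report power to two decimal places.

power ≈ 0.93

For two equal groups, power = Φ(d·√(n/2) − z_{α}).
d·√(n/2) = 0.84 × √(28/2) = 0.84 × 3.742 = 3.143.
z_β = 3.143 − 1.645 = 1.498.
Power = Φ(1.498) = 0.933.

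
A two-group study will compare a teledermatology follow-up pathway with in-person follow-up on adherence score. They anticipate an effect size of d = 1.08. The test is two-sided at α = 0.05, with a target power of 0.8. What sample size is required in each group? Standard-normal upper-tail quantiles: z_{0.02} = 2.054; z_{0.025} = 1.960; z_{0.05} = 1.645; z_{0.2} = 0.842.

For two independent groups with equal n: n = 2·((z_{α/2} + z_β) / d)².
z_{α/2} + z_β = 1.960 + 0.842 = 2.802.
n = 2 × (2.802 / 1.08)² = 2 × 2.594² = 2 × 6.73 = 13.5.
Round up to the next whole participant.

n = 14 per group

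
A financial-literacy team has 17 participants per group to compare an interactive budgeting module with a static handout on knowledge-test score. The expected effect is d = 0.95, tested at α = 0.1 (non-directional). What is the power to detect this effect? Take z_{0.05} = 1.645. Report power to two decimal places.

power ≈ 0.87

For two equal groups, power = Φ(d·√(n/2) − z_{α/2}).
d·√(n/2) = 0.95 × √(17/2) = 0.95 × 2.915 = 2.770.
z_β = 2.770 − 1.645 = 1.125.
Power = Φ(1.125) = 0.870.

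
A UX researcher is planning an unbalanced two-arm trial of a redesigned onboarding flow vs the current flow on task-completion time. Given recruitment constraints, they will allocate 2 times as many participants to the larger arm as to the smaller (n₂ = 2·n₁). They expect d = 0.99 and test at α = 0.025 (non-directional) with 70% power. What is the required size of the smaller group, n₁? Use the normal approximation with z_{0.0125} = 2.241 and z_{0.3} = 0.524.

n₁ = 12

With allocation ratio k = n₂/n₁ = 2, Var(x̄₁−x̄₂) = σ²(1/n₁ + 1/(k·n₁)) = σ²·(k+1)/(k·n₁).
So n₁ = (1 + 1/k)·((z_{α/2} + z_β)/d)² = 1.500 × (2.765/0.99)².
n₁ = 1.500 × 7.80 = 11.7.
Round up: n₁ = 12, giving n₂ = 2 × 12 = 24.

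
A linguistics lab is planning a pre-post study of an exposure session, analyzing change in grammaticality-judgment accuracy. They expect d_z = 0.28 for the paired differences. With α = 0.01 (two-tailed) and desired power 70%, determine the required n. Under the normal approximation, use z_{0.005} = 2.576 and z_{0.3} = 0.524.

n = 123 pairs

For a paired (one-sample on differences) test: n = ((z_{α/2} + z_β) / d)².
z_{α/2} + z_β = 2.576 + 0.524 = 3.100.
n = (3.100 / 0.28)² = 11.071² = 122.58.
Round up.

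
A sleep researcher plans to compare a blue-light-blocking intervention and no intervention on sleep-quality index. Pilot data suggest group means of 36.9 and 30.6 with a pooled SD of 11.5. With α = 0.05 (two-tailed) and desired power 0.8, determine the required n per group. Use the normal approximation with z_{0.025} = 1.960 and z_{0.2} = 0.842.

n = 53 per group

Cohen's d = |M₁ − M₂| / SD_pooled = |36.9 − 30.6| / 11.5 = 6.3 / 11.5 = 0.548.
For two independent groups with equal n: n = 2·((z_{α/2} + z_β) / d)².
z_{α/2} + z_β = 1.960 + 0.842 = 2.802.
n = 2 × (2.802 / 0.548)² = 2 × 5.113² = 2 × 26.14 = 52.3.
Round up to the next whole participant.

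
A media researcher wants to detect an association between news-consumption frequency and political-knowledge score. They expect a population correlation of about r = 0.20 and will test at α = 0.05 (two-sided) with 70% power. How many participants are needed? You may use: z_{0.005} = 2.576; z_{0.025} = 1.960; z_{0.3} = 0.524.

Fisher's z: C = ½·ln((1+r)/(1−r)) = ½·ln(1.5000) = 0.2027.
n = ((z_{α/2} + z_β)/C)² + 3.
(1.960 + 0.524) / 0.2027 = 2.484 / 0.2027 = 12.255.
n = 12.255² + 3 = 150.17 + 3 = 153.2.
Round up.

n = 154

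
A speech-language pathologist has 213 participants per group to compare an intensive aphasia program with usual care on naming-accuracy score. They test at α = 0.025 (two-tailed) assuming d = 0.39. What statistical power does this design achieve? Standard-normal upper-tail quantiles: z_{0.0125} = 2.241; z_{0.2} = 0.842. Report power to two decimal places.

For two equal groups, power = Φ(d·√(n/2) − z_{α/2}).
d·√(n/2) = 0.39 × √(213/2) = 0.39 × 10.320 = 4.025.
z_β = 4.025 − 2.241 = 1.784.
Power = Φ(1.784) = 0.963.

power ≈ 0.96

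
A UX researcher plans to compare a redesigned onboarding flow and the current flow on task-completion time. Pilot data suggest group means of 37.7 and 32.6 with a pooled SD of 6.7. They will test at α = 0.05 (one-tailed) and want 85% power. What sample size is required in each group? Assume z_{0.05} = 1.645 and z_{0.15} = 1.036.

n = 25 per group

Cohen's d = |M₁ − M₂| / SD_pooled = |37.7 − 32.6| / 6.7 = 5.1 / 6.7 = 0.761.
For two independent groups with equal n: n = 2·((z_{α} + z_β) / d)².
z_{α} + z_β = 1.645 + 1.036 = 2.681.
n = 2 × (2.681 / 0.761)² = 2 × 3.523² = 2 × 12.41 = 24.8.
Round up to the next whole participant.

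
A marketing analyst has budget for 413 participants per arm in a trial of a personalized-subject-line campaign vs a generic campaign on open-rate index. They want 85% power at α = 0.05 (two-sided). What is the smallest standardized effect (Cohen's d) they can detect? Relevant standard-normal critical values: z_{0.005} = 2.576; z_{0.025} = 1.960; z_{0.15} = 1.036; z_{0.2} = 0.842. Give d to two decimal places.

For two independent groups of n = 413 each: d_min = (z_{α/2} + z_β)·√(2/n).
z-sum = 1.960 + 1.036 = 2.996.
d_min = 2.996 × √(2/413) = 2.996 × 0.0696 = 0.208.

d_min ≈ 0.21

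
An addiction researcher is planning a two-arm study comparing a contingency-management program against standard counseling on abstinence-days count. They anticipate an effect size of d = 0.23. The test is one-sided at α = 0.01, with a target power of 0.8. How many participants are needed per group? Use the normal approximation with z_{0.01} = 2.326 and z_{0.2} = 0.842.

For two independent groups with equal n: n = 2·((z_{α} + z_β) / d)².
z_{α} + z_β = 2.326 + 0.842 = 3.168.
n = 2 × (3.168 / 0.23)² = 2 × 13.774² = 2 × 189.72 = 379.4.
Round up to the next whole participant.

n = 380 per group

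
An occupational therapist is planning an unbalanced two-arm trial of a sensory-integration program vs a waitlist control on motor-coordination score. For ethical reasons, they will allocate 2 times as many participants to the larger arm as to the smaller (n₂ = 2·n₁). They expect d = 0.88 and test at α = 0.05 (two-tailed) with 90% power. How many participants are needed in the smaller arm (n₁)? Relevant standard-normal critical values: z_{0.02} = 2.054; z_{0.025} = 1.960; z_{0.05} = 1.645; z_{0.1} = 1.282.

n₁ = 21

With allocation ratio k = n₂/n₁ = 2, Var(x̄₁−x̄₂) = σ²(1/n₁ + 1/(k·n₁)) = σ²·(k+1)/(k·n₁).
So n₁ = (1 + 1/k)·((z_{α/2} + z_β)/d)² = 1.500 × (3.242/0.88)².
n₁ = 1.500 × 13.57 = 20.4.
Round up: n₁ = 21, giving n₂ = 2 × 21 = 42.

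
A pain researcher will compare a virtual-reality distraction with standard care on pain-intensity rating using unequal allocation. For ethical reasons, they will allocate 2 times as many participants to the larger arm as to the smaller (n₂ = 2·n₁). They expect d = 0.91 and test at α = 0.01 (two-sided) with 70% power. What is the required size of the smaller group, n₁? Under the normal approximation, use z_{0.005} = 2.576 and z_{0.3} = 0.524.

With allocation ratio k = n₂/n₁ = 2, Var(x̄₁−x̄₂) = σ²(1/n₁ + 1/(k·n₁)) = σ²·(k+1)/(k·n₁).
So n₁ = (1 + 1/k)·((z_{α/2} + z_β)/d)² = 1.500 × (3.100/0.91)².
n₁ = 1.500 × 11.60 = 17.4.
Round up: n₁ = 18, giving n₂ = 2 × 18 = 36.

n₁ = 18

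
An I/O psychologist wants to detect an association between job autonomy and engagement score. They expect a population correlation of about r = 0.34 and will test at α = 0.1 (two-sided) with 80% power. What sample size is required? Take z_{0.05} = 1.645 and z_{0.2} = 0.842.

Fisher's z: C = ½·ln((1+r)/(1−r)) = ½·ln(2.0303) = 0.3541.
n = ((z_{α/2} + z_β)/C)² + 3.
(1.645 + 0.842) / 0.3541 = 2.487 / 0.3541 = 7.023.
n = 7.023² + 3 = 49.33 + 3 = 52.3.
Round up.

n = 53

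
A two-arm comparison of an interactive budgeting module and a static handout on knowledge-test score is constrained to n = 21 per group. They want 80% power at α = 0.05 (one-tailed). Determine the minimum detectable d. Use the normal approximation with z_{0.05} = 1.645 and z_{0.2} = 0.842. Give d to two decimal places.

For two independent groups of n = 21 each: d_min = (z_{α} + z_β)·√(2/n).
z-sum = 1.645 + 0.842 = 2.487.
d_min = 2.487 × √(2/21) = 2.487 × 0.3086 = 0.768.

d_min ≈ 0.77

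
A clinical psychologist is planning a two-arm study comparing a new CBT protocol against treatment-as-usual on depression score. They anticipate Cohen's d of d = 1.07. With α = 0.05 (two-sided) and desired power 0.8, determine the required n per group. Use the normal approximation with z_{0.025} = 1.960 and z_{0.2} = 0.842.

n = 14 per group

For two independent groups with equal n: n = 2·((z_{α/2} + z_β) / d)².
z_{α/2} + z_β = 1.960 + 0.842 = 2.802.
n = 2 × (2.802 / 1.07)² = 2 × 2.619² = 2 × 6.86 = 13.7.
Round up to the next whole participant.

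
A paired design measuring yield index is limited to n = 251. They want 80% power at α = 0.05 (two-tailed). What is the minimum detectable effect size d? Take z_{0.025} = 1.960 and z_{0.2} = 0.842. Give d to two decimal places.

d_min ≈ 0.18

For a single sample (or paired design) of n = 251: d_min = (z_{α/2} + z_β)/√n.
z-sum = 1.960 + 0.842 = 2.802.
d_min = 2.802 / √251 = 2.802 / 15.843 = 0.177.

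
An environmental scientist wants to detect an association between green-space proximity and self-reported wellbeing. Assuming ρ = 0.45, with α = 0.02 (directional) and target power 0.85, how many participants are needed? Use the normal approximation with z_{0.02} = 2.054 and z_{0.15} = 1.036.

Fisher's z: C = ½·ln((1+r)/(1−r)) = ½·ln(2.6364) = 0.4847.
n = ((z_{α} + z_β)/C)² + 3.
(2.054 + 1.036) / 0.4847 = 3.090 / 0.4847 = 6.375.
n = 6.375² + 3 = 40.64 + 3 = 43.6.
Round up.

n = 44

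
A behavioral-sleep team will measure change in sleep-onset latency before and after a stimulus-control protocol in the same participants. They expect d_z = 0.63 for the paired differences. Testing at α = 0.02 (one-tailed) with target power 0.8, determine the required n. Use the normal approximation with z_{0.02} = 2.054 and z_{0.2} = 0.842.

For a paired (one-sample on differences) test: n = ((z_{α} + z_β) / d)².
z_{α} + z_β = 2.054 + 0.842 = 2.896.
n = (2.896 / 0.63)² = 4.597² = 21.13.
Round up.

n = 22 pairs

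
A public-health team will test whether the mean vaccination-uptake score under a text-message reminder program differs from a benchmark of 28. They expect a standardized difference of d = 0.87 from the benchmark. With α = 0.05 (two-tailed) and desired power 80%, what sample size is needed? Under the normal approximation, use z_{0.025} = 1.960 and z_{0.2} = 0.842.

n = 11

For a one-sample test: n = ((z_{α/2} + z_β) / d)².
z_{α/2} + z_β = 1.960 + 0.842 = 2.802.
n = (2.802 / 0.87)² = 3.221² = 10.37.
Round up.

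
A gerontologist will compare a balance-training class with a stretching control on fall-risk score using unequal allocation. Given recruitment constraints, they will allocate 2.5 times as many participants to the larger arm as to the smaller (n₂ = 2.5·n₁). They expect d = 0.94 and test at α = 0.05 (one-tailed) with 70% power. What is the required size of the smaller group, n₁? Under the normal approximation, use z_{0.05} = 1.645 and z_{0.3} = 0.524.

n₁ = 8

With allocation ratio k = n₂/n₁ = 2.5, Var(x̄₁−x̄₂) = σ²(1/n₁ + 1/(k·n₁)) = σ²·(k+1)/(k·n₁).
So n₁ = (1 + 1/k)·((z_{α} + z_β)/d)² = 1.400 × (2.169/0.94)².
n₁ = 1.400 × 5.32 = 7.5.
Round up: n₁ = 8, giving n₂ = 2.5 × 8 = 20.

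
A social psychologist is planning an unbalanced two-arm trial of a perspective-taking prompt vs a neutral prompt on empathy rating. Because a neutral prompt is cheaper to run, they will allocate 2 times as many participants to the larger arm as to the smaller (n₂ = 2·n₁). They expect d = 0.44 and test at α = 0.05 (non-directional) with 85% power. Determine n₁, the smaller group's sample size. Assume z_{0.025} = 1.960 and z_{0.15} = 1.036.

With allocation ratio k = n₂/n₁ = 2, Var(x̄₁−x̄₂) = σ²(1/n₁ + 1/(k·n₁)) = σ²·(k+1)/(k·n₁).
So n₁ = (1 + 1/k)·((z_{α/2} + z_β)/d)² = 1.500 × (2.996/0.44)².
n₁ = 1.500 × 46.36 = 69.5.
Round up: n₁ = 70, giving n₂ = 2 × 70 = 140.

n₁ = 70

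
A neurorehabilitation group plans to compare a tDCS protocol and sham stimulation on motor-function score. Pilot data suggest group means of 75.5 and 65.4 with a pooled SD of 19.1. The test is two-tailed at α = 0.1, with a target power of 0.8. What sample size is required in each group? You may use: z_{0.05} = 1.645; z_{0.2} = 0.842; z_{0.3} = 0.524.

n = 45 per group

Cohen's d = |M₁ − M₂| / SD_pooled = |75.5 − 65.4| / 19.1 = 10.1 / 19.1 = 0.529.
For two independent groups with equal n: n = 2·((z_{α/2} + z_β) / d)².
z_{α/2} + z_β = 1.645 + 0.842 = 2.487.
n = 2 × (2.487 / 0.529)² = 2 × 4.701² = 2 × 22.10 = 44.2.
Round up to the next whole participant.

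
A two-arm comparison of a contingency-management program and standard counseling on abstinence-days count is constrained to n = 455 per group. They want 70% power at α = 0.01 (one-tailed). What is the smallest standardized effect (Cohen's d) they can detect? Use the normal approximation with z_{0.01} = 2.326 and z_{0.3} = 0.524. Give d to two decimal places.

For two independent groups of n = 455 each: d_min = (z_{α} + z_β)·√(2/n).
z-sum = 2.326 + 0.524 = 2.850.
d_min = 2.850 × √(2/455) = 2.850 × 0.0663 = 0.189.

d_min ≈ 0.19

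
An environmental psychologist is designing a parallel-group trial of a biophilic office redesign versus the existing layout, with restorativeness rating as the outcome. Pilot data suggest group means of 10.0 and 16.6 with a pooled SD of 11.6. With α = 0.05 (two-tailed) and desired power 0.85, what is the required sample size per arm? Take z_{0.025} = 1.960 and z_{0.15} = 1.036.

Cohen's d = |M₁ − M₂| / SD_pooled = |10.0 − 16.6| / 11.6 = 6.6 / 11.6 = 0.569.
For two independent groups with equal n: n = 2·((z_{α/2} + z_β) / d)².
z_{α/2} + z_β = 1.960 + 1.036 = 2.996.
n = 2 × (2.996 / 0.569)² = 2 × 5.265² = 2 × 27.72 = 55.4.
Round up to the next whole participant.

n = 56 per group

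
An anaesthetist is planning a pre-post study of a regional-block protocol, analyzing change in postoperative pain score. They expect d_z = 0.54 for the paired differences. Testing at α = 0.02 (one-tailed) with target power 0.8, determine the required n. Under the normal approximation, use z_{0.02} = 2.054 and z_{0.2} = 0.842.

n = 29 pairs

For a paired (one-sample on differences) test: n = ((z_{α} + z_β) / d)².
z_{α} + z_β = 2.054 + 0.842 = 2.896.
n = (2.896 / 0.54)² = 5.363² = 28.76.
Round up.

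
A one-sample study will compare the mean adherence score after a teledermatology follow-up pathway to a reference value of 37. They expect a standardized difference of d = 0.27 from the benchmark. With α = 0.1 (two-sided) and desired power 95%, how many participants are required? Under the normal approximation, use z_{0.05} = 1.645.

For a one-sample test: n = ((z_{α/2} + z_β) / d)².
z_{α/2} + z_β = 1.645 + 1.645 = 3.290.
n = (3.290 / 0.27)² = 12.185² = 148.48.
Round up.

n = 149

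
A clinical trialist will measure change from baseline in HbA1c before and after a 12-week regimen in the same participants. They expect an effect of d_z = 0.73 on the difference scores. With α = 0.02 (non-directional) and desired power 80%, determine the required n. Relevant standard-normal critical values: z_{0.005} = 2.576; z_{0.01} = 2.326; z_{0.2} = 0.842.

For a paired (one-sample on differences) test: n = ((z_{α/2} + z_β) / d)².
z_{α/2} + z_β = 2.326 + 0.842 = 3.168.
n = (3.168 / 0.73)² = 4.340² = 18.83.
Round up.

n = 19 pairs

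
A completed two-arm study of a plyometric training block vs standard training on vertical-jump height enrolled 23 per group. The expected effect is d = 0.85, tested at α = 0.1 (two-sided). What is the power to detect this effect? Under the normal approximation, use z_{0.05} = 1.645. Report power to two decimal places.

power ≈ 0.89

For two equal groups, power = Φ(d·√(n/2) − z_{α/2}).
d·√(n/2) = 0.85 × √(23/2) = 0.85 × 3.391 = 2.882.
z_β = 2.882 − 1.645 = 1.237.
Power = Φ(1.237) = 0.892.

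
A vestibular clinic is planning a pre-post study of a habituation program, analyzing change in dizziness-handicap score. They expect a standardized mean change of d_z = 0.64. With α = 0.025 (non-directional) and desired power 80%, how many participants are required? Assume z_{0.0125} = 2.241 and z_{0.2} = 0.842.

For a paired (one-sample on differences) test: n = ((z_{α/2} + z_β) / d)².
z_{α/2} + z_β = 2.241 + 0.842 = 3.083.
n = (3.083 / 0.64)² = 4.817² = 23.21.
Round up.

n = 24 pairs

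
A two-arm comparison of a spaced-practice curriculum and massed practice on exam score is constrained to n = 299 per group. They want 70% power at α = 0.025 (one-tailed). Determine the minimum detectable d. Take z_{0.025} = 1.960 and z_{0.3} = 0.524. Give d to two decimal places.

d_min ≈ 0.20

For two independent groups of n = 299 each: d_min = (z_{α} + z_β)·√(2/n).
z-sum = 1.960 + 0.524 = 2.484.
d_min = 2.484 × √(2/299) = 2.484 × 0.0818 = 0.203.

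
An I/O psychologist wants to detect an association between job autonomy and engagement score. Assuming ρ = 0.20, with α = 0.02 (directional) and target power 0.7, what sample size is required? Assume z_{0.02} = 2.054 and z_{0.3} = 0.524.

n = 165

Fisher's z: C = ½·ln((1+r)/(1−r)) = ½·ln(1.5000) = 0.2027.
n = ((z_{α} + z_β)/C)² + 3.
(2.054 + 0.524) / 0.2027 = 2.578 / 0.2027 = 12.718.
n = 12.718² + 3 = 161.76 + 3 = 164.8.
Round up.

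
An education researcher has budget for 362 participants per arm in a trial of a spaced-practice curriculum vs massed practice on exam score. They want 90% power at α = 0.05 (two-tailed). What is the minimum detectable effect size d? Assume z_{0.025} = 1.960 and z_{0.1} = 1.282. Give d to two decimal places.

d_min ≈ 0.24

For two independent groups of n = 362 each: d_min = (z_{α/2} + z_β)·√(2/n).
z-sum = 1.960 + 1.282 = 3.242.
d_min = 3.242 × √(2/362) = 3.242 × 0.0743 = 0.241.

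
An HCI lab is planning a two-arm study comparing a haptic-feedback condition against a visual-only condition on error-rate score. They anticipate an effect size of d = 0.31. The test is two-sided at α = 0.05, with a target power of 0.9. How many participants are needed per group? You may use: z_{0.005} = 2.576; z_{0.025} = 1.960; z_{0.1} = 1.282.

n = 219 per group

For two independent groups with equal n: n = 2·((z_{α/2} + z_β) / d)².
z_{α/2} + z_β = 1.960 + 1.282 = 3.242.
n = 2 × (3.242 / 0.31)² = 2 × 10.458² = 2 × 109.37 = 218.7.
Round up to the next whole participant.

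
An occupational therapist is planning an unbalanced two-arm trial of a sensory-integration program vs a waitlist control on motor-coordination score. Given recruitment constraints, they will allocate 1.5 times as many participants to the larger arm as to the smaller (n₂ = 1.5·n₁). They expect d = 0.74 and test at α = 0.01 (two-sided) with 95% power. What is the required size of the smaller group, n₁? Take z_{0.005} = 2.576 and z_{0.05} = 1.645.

With allocation ratio k = n₂/n₁ = 1.5, Var(x̄₁−x̄₂) = σ²(1/n₁ + 1/(k·n₁)) = σ²·(k+1)/(k·n₁).
So n₁ = (1 + 1/k)·((z_{α/2} + z_β)/d)² = 1.667 × (4.221/0.74)².
n₁ = 1.667 × 32.54 = 54.2.
Round up: n₁ = 55, giving n₂ = ⌈1.5 × 55⌉ = ⌈82.5⌉ = 83.

n₁ = 55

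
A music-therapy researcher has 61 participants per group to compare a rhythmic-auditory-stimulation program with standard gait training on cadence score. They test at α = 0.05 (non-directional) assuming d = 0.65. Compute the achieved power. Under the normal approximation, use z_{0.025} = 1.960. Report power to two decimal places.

For two equal groups, power = Φ(d·√(n/2) − z_{α/2}).
d·√(n/2) = 0.65 × √(61/2) = 0.65 × 5.523 = 3.590.
z_β = 3.590 − 1.960 = 1.630.
Power = Φ(1.630) = 0.948.

power ≈ 0.95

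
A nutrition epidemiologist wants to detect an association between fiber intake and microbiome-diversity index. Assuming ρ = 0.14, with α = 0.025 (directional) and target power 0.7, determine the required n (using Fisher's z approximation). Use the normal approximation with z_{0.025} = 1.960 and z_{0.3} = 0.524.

Fisher's z: C = ½·ln((1+r)/(1−r)) = ½·ln(1.3256) = 0.1409.
n = ((z_{α} + z_β)/C)² + 3.
(1.960 + 0.524) / 0.1409 = 2.484 / 0.1409 = 17.630.
n = 17.630² + 3 = 310.80 + 3 = 313.8.
Round up.

n = 314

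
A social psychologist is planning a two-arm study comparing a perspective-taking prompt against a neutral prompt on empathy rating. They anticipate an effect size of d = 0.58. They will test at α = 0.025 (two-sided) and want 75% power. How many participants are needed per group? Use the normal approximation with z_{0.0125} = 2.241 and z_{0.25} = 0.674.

For two independent groups with equal n: n = 2·((z_{α/2} + z_β) / d)².
z_{α/2} + z_β = 2.241 + 0.674 = 2.915.
n = 2 × (2.915 / 0.58)² = 2 × 5.026² = 2 × 25.26 = 50.5.
Round up to the next whole participant.

n = 51 per group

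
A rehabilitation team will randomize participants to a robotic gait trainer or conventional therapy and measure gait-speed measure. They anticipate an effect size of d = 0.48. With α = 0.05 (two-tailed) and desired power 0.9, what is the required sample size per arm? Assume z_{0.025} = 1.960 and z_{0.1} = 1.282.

For two independent groups with equal n: n = 2·((z_{α/2} + z_β) / d)².
z_{α/2} + z_β = 1.960 + 1.282 = 3.242.
n = 2 × (3.242 / 0.48)² = 2 × 6.754² = 2 × 45.62 = 91.2.
Round up to the next whole participant.

n = 92 per group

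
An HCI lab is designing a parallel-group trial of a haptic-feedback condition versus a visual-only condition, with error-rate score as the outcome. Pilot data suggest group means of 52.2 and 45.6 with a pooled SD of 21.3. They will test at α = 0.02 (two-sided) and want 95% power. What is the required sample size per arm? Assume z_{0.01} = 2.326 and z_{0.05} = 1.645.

n = 329 per group

Cohen's d = |M₁ − M₂| / SD_pooled = |52.2 − 45.6| / 21.3 = 6.6 / 21.3 = 0.310.
For two independent groups with equal n: n = 2·((z_{α/2} + z_β) / d)².
z_{α/2} + z_β = 2.326 + 1.645 = 3.971.
n = 2 × (3.971 / 0.310)² = 2 × 12.810² = 2 × 164.09 = 328.2.
Round up to the next whole participant.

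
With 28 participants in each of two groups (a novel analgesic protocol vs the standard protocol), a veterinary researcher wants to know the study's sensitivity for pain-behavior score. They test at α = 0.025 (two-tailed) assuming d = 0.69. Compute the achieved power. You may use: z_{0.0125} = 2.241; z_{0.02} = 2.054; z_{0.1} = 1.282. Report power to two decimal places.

For two equal groups, power = Φ(d·√(n/2) − z_{α/2}).
d·√(n/2) = 0.69 × √(28/2) = 0.69 × 3.742 = 2.582.
z_β = 2.582 − 2.241 = 0.341.
Power = Φ(0.341) = 0.633.

power ≈ 0.63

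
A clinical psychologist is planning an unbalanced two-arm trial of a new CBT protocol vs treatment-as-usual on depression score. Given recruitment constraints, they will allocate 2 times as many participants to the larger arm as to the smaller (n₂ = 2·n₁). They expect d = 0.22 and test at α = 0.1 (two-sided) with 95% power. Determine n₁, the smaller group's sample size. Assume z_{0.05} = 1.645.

n₁ = 336

With allocation ratio k = n₂/n₁ = 2, Var(x̄₁−x̄₂) = σ²(1/n₁ + 1/(k·n₁)) = σ²·(k+1)/(k·n₁).
So n₁ = (1 + 1/k)·((z_{α/2} + z_β)/d)² = 1.500 × (3.290/0.22)².
n₁ = 1.500 × 223.64 = 335.5.
Round up: n₁ = 336, giving n₂ = 2 × 336 = 672.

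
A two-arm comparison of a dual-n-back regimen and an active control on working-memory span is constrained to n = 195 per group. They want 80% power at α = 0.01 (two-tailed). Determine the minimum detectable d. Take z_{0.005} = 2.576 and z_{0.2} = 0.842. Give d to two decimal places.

d_min ≈ 0.35

For two independent groups of n = 195 each: d_min = (z_{α/2} + z_β)·√(2/n).
z-sum = 2.576 + 0.842 = 3.418.
d_min = 3.418 × √(2/195) = 3.418 × 0.1013 = 0.346.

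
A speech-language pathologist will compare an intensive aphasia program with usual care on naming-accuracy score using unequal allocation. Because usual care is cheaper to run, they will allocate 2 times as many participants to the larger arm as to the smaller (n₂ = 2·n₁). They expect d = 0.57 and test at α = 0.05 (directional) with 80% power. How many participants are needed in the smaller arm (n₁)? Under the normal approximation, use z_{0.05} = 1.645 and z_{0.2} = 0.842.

With allocation ratio k = n₂/n₁ = 2, Var(x̄₁−x̄₂) = σ²(1/n₁ + 1/(k·n₁)) = σ²·(k+1)/(k·n₁).
So n₁ = (1 + 1/k)·((z_{α} + z_β)/d)² = 1.500 × (2.487/0.57)².
n₁ = 1.500 × 19.04 = 28.6.
Round up: n₁ = 29, giving n₂ = 2 × 29 = 58.

n₁ = 29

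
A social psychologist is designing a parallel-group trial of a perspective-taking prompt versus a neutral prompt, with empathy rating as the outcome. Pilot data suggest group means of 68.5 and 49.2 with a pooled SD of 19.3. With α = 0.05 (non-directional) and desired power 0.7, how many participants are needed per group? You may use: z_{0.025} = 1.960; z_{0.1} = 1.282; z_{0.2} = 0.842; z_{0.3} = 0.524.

n = 13 per group

Cohen's d = |M₁ − M₂| / SD_pooled = |68.5 − 49.2| / 19.3 = 19.3 / 19.3 = 1.000.
For two independent groups with equal n: n = 2·((z_{α/2} + z_β) / d)².
z_{α/2} + z_β = 1.960 + 0.524 = 2.484.
n = 2 × (2.484 / 1.000)² = 2 × 2.484² = 2 × 6.17 = 12.3.
Round up to the next whole participant.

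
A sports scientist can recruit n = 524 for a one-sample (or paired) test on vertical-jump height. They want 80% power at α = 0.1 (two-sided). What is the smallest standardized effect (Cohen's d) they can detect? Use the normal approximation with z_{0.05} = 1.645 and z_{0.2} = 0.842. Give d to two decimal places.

For a single sample (or paired design) of n = 524: d_min = (z_{α/2} + z_β)/√n.
z-sum = 1.645 + 0.842 = 2.487.
d_min = 2.487 / √524 = 2.487 / 22.891 = 0.109.

d_min ≈ 0.11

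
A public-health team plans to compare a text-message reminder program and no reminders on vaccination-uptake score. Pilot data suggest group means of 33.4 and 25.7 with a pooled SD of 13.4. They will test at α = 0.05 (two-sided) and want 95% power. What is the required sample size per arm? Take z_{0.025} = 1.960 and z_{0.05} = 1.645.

n = 79 per group

Cohen's d = |M₁ − M₂| / SD_pooled = |33.4 − 25.7| / 13.4 = 7.7 / 13.4 = 0.575.
For two independent groups with equal n: n = 2·((z_{α/2} + z_β) / d)².
z_{α/2} + z_β = 1.960 + 1.645 = 3.605.
n = 2 × (3.605 / 0.575)² = 2 × 6.270² = 2 × 39.31 = 78.6.
Round up to the next whole participant.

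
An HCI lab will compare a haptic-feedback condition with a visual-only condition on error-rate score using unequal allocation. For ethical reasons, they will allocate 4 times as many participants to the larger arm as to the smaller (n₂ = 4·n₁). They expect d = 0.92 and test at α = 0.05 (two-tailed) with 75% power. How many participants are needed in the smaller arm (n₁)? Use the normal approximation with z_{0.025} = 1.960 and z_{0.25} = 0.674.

With allocation ratio k = n₂/n₁ = 4, Var(x̄₁−x̄₂) = σ²(1/n₁ + 1/(k·n₁)) = σ²·(k+1)/(k·n₁).
So n₁ = (1 + 1/k)·((z_{α/2} + z_β)/d)² = 1.250 × (2.634/0.92)².
n₁ = 1.250 × 8.20 = 10.2.
Round up: n₁ = 11, giving n₂ = 4 × 11 = 44.

n₁ = 11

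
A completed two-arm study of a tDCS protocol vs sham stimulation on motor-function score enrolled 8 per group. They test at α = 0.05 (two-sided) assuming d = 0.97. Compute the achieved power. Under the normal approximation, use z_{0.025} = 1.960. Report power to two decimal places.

power ≈ 0.49

For two equal groups, power = Φ(d·√(n/2) − z_{α/2}).
d·√(n/2) = 0.97 × √(8/2) = 0.97 × 2.000 = 1.940.
z_β = 1.940 − 1.960 = -0.020.
Power = Φ(-0.020) = 0.492.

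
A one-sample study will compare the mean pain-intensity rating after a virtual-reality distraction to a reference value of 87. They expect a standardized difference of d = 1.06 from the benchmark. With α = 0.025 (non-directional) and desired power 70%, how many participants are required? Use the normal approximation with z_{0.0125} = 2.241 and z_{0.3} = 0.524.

For a one-sample test: n = ((z_{α/2} + z_β) / d)².
z_{α/2} + z_β = 2.241 + 0.524 = 2.765.
n = (2.765 / 1.06)² = 2.608² = 6.80.
Round up.

n = 7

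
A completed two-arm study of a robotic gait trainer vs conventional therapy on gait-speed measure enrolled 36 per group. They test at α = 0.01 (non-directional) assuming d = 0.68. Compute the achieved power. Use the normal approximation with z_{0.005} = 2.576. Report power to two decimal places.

For two equal groups, power = Φ(d·√(n/2) − z_{α/2}).
d·√(n/2) = 0.68 × √(36/2) = 0.68 × 4.243 = 2.885.
z_β = 2.885 − 2.576 = 0.309.
Power = Φ(0.309) = 0.621.

power ≈ 0.62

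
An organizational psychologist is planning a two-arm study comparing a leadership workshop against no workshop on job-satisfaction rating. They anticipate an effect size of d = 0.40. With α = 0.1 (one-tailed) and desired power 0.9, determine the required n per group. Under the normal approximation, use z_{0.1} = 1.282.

For two independent groups with equal n: n = 2·((z_{α} + z_β) / d)².
z_{α} + z_β = 1.282 + 1.282 = 2.564.
n = 2 × (2.564 / 0.40)² = 2 × 6.410² = 2 × 41.09 = 82.2.
Round up to the next whole participant.

n = 83 per group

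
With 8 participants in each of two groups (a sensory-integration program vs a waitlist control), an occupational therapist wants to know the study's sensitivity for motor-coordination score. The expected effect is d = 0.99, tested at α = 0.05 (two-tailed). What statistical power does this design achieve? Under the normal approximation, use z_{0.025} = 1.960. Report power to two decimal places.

power ≈ 0.51

For two equal groups, power = Φ(d·√(n/2) − z_{α/2}).
d·√(n/2) = 0.99 × √(8/2) = 0.99 × 2.000 = 1.980.
z_β = 1.980 − 1.960 = 0.020.
Power = Φ(0.020) = 0.508.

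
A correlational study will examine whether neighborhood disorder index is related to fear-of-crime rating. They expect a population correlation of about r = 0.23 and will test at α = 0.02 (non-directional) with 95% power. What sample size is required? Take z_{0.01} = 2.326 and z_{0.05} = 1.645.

Fisher's z: C = ½·ln((1+r)/(1−r)) = ½·ln(1.5974) = 0.2342.
n = ((z_{α/2} + z_β)/C)² + 3.
(2.326 + 1.645) / 0.2342 = 3.971 / 0.2342 = 16.956.
n = 16.956² + 3 = 287.49 + 3 = 290.5.
Round up.

n = 291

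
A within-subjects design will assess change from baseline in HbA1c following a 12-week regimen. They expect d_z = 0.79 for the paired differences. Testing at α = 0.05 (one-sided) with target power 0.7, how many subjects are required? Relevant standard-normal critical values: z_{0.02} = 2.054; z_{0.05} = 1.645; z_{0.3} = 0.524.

For a paired (one-sample on differences) test: n = ((z_{α} + z_β) / d)².
z_{α} + z_β = 1.645 + 0.524 = 2.169.
n = (2.169 / 0.79)² = 2.746² = 7.54.
Round up.

n = 8 pairs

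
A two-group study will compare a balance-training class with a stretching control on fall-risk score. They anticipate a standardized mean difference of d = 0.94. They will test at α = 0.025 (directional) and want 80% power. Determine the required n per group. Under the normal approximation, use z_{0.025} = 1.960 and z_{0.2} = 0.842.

n = 18 per group

For two independent groups with equal n: n = 2·((z_{α} + z_β) / d)².
z_{α} + z_β = 1.960 + 0.842 = 2.802.
n = 2 × (2.802 / 0.94)² = 2 × 2.981² = 2 × 8.89 = 17.8.
Round up to the next whole participant.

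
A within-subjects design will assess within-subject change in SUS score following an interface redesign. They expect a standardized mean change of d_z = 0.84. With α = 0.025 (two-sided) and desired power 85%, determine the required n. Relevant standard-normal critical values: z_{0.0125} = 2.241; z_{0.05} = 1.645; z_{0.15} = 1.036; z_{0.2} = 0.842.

n = 16 pairs

For a paired (one-sample on differences) test: n = ((z_{α/2} + z_β) / d)².
z_{α/2} + z_β = 2.241 + 1.036 = 3.277.
n = (3.277 / 0.84)² = 3.901² = 15.22.
Round up.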